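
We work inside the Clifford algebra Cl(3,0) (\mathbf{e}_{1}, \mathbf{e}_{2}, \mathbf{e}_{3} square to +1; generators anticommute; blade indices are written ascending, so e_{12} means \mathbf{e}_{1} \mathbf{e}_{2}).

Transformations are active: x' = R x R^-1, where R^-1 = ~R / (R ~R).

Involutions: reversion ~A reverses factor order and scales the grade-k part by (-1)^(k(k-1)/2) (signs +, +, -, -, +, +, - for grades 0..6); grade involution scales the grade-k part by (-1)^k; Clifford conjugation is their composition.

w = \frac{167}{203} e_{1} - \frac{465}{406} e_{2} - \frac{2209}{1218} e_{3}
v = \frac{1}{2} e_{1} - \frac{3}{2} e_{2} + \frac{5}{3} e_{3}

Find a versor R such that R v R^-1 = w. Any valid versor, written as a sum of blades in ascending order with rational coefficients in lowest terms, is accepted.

Reasoning: v^2 = w^2 = \frac{95}{18} since conjugation preserves the quadratic form; R = v + w = \frac{537}{406} e_{1} - \frac{537}{203} e_{2} - \frac{179}{1218} e_{3} is then valid when invertible, keeping its own part and reversing (v - w)/2.
Answer: \frac{537}{406} e_{1} - \frac{537}{203} e_{2} - \frac{179}{1218} e_{3}


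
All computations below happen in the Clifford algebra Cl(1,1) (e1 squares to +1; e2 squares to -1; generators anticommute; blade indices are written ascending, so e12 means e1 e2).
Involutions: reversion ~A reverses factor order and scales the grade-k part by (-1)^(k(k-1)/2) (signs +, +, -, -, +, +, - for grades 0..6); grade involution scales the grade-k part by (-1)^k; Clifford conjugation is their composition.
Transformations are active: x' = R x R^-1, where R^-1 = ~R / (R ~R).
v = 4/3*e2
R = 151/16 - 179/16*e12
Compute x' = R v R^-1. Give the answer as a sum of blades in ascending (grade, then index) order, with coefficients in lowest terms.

~R = 151/16 + 179/16*e12, and R ~R = -1155/32, so R^-1 = ~R / (-1155/32).
R v = 179/12*e1 + 151/12*e2
Answer: -27029/3465*e1 - 27421/3465*e2


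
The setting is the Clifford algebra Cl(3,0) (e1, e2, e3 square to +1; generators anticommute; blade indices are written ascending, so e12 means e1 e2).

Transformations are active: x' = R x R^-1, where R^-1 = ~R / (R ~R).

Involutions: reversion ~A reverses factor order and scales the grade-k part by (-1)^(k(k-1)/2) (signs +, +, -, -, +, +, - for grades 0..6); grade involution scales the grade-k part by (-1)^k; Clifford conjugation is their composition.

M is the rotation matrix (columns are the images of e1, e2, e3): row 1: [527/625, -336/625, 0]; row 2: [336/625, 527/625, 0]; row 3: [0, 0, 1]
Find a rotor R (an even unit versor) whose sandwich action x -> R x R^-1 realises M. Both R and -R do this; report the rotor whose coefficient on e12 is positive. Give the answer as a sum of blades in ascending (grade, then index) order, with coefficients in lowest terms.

Method: write R = a + b12*e12 + b13*e13 + b23*e23 with a^2 + b12^2 + b13^2 + b23^2 = 1 (so R^-1 = ~R). Expanding the columns R e_j ~R gives tr M = 4a^2 - 1 and, from the antisymmetric part, M21 - M12 = -4a*b12, M13 - M31 = 4a*b13, M32 - M23 = -4a*b23.
Here tr M = 1679/625, so a^2 = (1 + tr M)/4 = 576/625 and a = ±24/25. Taking a = 24/25: M21 - M12 = 672/625, M13 - M31 = 0, M32 - M23 = 0, giving b12 = -7/25, b13 = 0, b23 = 0, i.e. R = 24/25 - 7/25*e12.
Its e12 coefficient is negative, so report the other preimage -R.
Answer: -24/25 + 7/25*e12. Recall the cover is two-to-one: with M of trace 1679/625, both preimages act alike, and the stated e12 sign chooses the sheet.


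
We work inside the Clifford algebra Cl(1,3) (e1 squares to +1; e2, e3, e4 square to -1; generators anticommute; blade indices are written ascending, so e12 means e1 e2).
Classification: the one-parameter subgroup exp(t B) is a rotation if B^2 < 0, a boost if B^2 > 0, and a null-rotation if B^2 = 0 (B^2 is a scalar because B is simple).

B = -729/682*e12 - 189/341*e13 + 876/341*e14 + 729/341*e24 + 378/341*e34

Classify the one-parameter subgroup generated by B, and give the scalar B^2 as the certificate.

B^2 term by term: the squares give (-729/682)^2*(e12)^2 + (-189/341)^2*(e13)^2 + (876/341)^2*(e14)^2 + (729/341)^2*(e24)^2 + (378/341)^2*(e34)^2 = 531441/465124*(+1) + 35721/116281*(+1) + 767376/116281*(+1) + 531441/116281*(-1) + 142884/116281*(-1) = 9/4 (each basis 2-blade squares to minus the product of its generators' squares); cross terms between blades sharing an index anticommute and cancel; the commuting (index-disjoint) pairs give grade-4 terms 2*c*c'*(blade product), which cancel blade by blade — e1234: -275562/116281 + 275562/116281 = 0 — confirming B is simple. So B^2 = 9/4.
Answer: boost, certificate B^2 = 9/4. Certificate logic: 9/4 is a conjugation-invariant scalar, so its sign fixes rotation versus boost versus null-rotation outright.


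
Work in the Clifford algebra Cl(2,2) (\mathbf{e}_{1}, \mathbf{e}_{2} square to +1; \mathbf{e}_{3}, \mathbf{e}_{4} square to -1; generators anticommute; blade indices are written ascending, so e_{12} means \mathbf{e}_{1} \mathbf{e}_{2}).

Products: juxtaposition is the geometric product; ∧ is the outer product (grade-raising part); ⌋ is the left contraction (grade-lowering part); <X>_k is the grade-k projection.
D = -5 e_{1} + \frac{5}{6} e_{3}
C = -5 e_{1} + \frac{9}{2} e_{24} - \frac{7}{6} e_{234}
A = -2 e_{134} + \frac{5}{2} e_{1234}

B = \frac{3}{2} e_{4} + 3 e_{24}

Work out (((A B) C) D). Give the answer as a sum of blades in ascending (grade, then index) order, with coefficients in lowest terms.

step 1: -\frac{9}{2} e_{13} + \frac{9}{4} e_{123}
step 2: -\frac{45}{2} e_{3} - \frac{21}{8} e_{14} - \frac{45}{4} e_{23} + \frac{21}{4} e_{124} - \frac{81}{8} e_{134} + \frac{81}{4} e_{1234}
step 3: \frac{75}{4} + \frac{75}{8} e_{2} - \frac{105}{8} e_{4} - \frac{225}{2} e_{13} - \frac{135}{16} e_{14} - \frac{105}{4} e_{24} + \frac{405}{8} e_{34} + \frac{225}{4} e_{123} + \frac{135}{8} e_{124} + \frac{35}{16} e_{134} + \frac{405}{4} e_{234} - \frac{35}{8} e_{1234}
Answer: \frac{75}{4} + \frac{75}{8} e_{2} - \frac{105}{8} e_{4} - \frac{225}{2} e_{13} - \frac{135}{16} e_{14} - \frac{105}{4} e_{24} + \frac{405}{8} e_{34} + \frac{225}{4} e_{123} + \frac{135}{8} e_{124} + \frac{35}{16} e_{134} + \frac{405}{4} e_{234} - \frac{35}{8} e_{1234}


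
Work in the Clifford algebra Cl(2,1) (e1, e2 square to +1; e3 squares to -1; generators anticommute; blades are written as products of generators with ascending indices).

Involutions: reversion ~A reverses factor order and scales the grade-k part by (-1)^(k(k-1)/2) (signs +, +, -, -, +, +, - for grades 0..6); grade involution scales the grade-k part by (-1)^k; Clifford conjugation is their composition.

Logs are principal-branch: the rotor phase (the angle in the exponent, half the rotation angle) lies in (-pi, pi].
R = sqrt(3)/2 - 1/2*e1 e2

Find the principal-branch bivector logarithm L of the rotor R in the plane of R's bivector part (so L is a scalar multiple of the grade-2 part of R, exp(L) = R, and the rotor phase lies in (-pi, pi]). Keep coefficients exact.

The scalar part of R is sqrt(3)/2, which fixes the principal-branch rotor phase; the unit plane is then the bivector part divided by the sine of that phase, and L is that plane scaled by the phase.
Concretely: cos(phase) = sqrt(3)/2 gives phase = ±pi/6, and since phase/sin(phase) is even the sign is immaterial: L = (phase/sin(phase)) * <R>_2 = (pi/3) * <R>_2.
Answer: -pi/6*e1 e2


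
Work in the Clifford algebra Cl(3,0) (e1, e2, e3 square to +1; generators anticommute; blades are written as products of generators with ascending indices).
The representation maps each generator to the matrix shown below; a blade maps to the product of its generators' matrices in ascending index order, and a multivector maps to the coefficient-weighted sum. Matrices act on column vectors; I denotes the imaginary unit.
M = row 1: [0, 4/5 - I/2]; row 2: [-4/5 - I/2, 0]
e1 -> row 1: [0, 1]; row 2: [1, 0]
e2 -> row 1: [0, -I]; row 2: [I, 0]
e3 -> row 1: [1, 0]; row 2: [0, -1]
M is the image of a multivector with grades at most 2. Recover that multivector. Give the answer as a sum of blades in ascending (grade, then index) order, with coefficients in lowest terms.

Method: 1, rho(e1), rho(e2), rho(e3) form a trace-orthogonal basis of the 2x2 complex matrices (tr(X Y) = 2 if X = Y, else 0), so M = m0*1 + m1*rho(e1) + m2*rho(e2) + m3*rho(e3) with m0 = tr(M)/2 = 0, m1 = tr(M rho(e1))/2 = -I/2, m2 = tr(M rho(e2))/2 = 4*I/5, m3 = tr(M rho(e3))/2 = 0.
Multiplying table entries, the bivector images are rho(e1 e2) = I*rho(e3), rho(e1 e3) = -I*rho(e2), rho(e2 e3) = I*rho(e1); with real blade coefficients the real parts of m0..m3 are the coefficients of 1, e1, e2, e3 and the imaginary parts give the bivectors (e2 e3: Im m1, e1 e3: -Im m2, e1 e2: Im m3).
Answer: -4/5*e1 e3 - 1/2*e2 e3


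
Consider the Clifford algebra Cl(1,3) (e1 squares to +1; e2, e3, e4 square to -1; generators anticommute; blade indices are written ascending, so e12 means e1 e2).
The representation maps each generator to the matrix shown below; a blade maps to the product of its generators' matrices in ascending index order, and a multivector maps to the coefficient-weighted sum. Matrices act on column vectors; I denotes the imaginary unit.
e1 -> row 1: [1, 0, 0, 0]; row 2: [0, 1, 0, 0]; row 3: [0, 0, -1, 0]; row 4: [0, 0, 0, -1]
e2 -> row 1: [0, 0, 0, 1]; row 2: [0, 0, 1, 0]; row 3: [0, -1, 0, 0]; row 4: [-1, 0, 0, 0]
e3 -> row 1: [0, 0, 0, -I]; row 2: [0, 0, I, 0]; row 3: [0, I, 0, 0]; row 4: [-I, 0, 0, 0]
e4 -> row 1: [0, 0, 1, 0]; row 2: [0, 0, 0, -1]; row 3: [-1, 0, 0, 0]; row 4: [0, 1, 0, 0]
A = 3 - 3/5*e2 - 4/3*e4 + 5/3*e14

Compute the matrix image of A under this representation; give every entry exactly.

Bivector images (products of the table entries): rho(e14) = rho(e1)rho(e4) = row 1: [0, 0, 1, 0]; row 2: [0, 0, 0, -1]; row 3: [1, 0, 0, 0]; row 4: [0, -1, 0, 0].
M = (3)*1 + (-3/5)*rho(e2) + (-4/3)*rho(e4) + (5/3)*rho(e14), summed entrywise (1 is the identity matrix):
Answer: row 1: [3, 0, 1/3, -3/5]; row 2: [0, 3, -3/5, -1/3]; row 3: [3, 3/5, 3, 0]; row 4: [3/5, -3, 0, 3]


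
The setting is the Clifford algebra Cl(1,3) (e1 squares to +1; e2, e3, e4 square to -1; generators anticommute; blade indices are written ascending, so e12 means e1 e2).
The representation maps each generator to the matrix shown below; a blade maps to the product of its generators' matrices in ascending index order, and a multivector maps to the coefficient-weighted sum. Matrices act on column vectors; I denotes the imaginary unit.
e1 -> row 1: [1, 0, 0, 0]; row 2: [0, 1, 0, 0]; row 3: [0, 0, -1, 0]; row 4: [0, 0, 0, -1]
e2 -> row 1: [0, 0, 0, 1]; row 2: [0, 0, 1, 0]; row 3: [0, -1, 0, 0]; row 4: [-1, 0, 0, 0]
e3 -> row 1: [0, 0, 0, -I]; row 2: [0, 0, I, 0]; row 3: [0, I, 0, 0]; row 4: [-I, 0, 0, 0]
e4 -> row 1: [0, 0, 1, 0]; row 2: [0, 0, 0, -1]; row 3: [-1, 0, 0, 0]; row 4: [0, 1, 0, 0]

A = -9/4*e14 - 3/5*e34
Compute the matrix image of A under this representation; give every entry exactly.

Bivector images (products of the table entries): rho(e14) = rho(e1)rho(e4) = row 1: [0, 0, 1, 0]; row 2: [0, 0, 0, -1]; row 3: [1, 0, 0, 0]; row 4: [0, -1, 0, 0]; rho(e34) = rho(e3)rho(e4) = row 1: [0, -I, 0, 0]; row 2: [-I, 0, 0, 0]; row 3: [0, 0, 0, -I]; row 4: [0, 0, -I, 0].
M = (-9/4)*rho(e14) + (-3/5)*rho(e34), summed entrywise:
Answer: row 1: [0, 3*I/5, -9/4, 0]; row 2: [3*I/5, 0, 0, 9/4]; row 3: [-9/4, 0, 0, 3*I/5]; row 4: [0, 9/4, 3*I/5, 0]


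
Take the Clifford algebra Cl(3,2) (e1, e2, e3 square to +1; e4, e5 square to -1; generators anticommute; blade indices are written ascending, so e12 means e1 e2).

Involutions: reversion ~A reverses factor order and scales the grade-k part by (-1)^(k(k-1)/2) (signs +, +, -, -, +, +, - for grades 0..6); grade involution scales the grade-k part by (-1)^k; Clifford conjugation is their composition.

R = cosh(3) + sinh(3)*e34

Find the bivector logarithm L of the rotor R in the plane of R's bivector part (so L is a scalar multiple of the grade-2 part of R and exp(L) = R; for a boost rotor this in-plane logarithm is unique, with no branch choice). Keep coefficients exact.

The scalar part of R is cosh(3), which determines |rapidity| via cosh; the sign lives in the bivector part, and pairing them (bivector part over sinh of the rapidity = the plane) gives the unique in-plane L = rapidity * plane.
Concretely: cosh(rapidity) = cosh(3) gives rapidity = ±3, and since rapidity/sinh(rapidity) is even the sign is immaterial: L = (rapidity/sinh(rapidity)) * <R>_2 = (3/sinh(3)) * <R>_2.
Answer: 3*e34


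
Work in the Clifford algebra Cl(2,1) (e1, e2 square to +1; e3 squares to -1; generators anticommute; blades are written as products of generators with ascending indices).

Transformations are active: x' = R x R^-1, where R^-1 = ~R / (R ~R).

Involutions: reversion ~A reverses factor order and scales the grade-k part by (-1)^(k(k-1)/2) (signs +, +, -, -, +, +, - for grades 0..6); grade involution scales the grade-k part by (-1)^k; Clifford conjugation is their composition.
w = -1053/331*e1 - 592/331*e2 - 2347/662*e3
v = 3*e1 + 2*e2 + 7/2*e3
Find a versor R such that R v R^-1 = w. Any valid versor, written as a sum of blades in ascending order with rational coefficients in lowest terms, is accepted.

Reasoning: v^2 = w^2 = 3/4 since conjugation preserves the quadratic form; R = v + w = -60/331*e1 + 70/331*e2 - 15/331*e3 is then valid when invertible, keeping its own part and reversing (v - w)/2.
Answer: -60/331*e1 + 70/331*e2 - 15/331*e3


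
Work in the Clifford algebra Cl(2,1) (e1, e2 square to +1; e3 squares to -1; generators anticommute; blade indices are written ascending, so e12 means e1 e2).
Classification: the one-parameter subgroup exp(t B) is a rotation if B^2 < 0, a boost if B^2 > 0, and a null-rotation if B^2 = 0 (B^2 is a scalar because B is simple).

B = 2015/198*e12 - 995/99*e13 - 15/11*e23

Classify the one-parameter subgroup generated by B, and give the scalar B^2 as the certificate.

B^2 term by term: the squares give (2015/198)^2*(e12)^2 + (-995/99)^2*(e13)^2 + (-15/11)^2*(e23)^2 = 4060225/39204*(-1) + 990025/9801*(+1) + 225/121*(+1) = -25/36 (each basis 2-blade squares to minus the product of its generators' squares); cross terms between blades sharing an index anticommute and cancel. So B^2 = -25/36.
Answer: rotation, certificate B^2 = -25/36. The class reads off the invariant scalar -25/36 directly.


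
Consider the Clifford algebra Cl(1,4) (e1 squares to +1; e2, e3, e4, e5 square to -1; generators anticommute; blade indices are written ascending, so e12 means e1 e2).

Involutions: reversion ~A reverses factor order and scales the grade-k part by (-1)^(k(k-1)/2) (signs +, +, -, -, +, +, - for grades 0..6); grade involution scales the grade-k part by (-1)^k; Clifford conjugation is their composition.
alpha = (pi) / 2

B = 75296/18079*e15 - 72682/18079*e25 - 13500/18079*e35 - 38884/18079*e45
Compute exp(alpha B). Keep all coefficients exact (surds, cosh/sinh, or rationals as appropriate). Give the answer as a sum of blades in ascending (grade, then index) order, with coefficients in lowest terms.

B^2 term by term: the squares give (75296/18079)^2*(e15)^2 + (-72682/18079)^2*(e25)^2 + (-13500/18079)^2*(e35)^2 + (-38884/18079)^2*(e45)^2 = 5669487616/326850241*(+1) + 5282673124/326850241*(-1) + 182250000/326850241*(-1) + 1511965456/326850241*(-1) = -4 (each basis 2-blade squares to minus the product of its generators' squares); cross terms between blades sharing an index anticommute and cancel. So B^2 = -4.
B^2 = -4 — the series telescopes trigonometrically here: l = 2, alpha*l = pi, so exp(alpha B) = cos(pi) + (sin(pi)/2)*B = -1 + (0)*B.
Answer: -1


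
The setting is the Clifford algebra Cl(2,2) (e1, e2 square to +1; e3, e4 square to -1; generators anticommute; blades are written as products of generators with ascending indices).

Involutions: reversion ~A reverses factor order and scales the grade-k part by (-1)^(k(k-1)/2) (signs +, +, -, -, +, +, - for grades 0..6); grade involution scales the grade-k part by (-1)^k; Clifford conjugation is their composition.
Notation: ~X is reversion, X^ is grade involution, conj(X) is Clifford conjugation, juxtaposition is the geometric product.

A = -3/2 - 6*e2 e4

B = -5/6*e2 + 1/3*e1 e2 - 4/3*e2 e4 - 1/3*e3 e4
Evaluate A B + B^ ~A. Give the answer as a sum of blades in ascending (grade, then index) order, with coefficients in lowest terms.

first term: 8 + 5/4*e2 - 5*e4 - 1/2*e1 e2 + 2*e1 e4 + 2*e2 e3 + 2*e2 e4 + 1/2*e3 e4
second term: -8 - 5/4*e2 + 5*e4 - 1/2*e1 e2 + 2*e1 e4 + 2*e2 e3 + 2*e2 e4 + 1/2*e3 e4
Answer: -e1 e2 + 4*e1 e4 + 4*e2 e3 + 4*e2 e4 + e3 e4


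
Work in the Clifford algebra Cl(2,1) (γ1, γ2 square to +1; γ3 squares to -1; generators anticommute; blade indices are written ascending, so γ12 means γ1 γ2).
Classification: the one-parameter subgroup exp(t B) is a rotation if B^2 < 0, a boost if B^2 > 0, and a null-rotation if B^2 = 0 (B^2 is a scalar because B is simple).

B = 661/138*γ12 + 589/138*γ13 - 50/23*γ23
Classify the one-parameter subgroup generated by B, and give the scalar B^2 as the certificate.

B^2 term by term: the squares give (661/138)^2*(γ12)^2 + (589/138)^2*(γ13)^2 + (-50/23)^2*(γ23)^2 = 436921/19044*(-1) + 346921/19044*(+1) + 2500/529*(+1) = 0 (each basis 2-blade squares to minus the product of its generators' squares); cross terms between blades sharing an index anticommute and cancel. So B^2 = 0.
Answer: null-rotation, certificate B^2 = 0. Key observation: B^2 = 0 is a conjugation invariant, so its sign decides the class regardless of the surface form of B.


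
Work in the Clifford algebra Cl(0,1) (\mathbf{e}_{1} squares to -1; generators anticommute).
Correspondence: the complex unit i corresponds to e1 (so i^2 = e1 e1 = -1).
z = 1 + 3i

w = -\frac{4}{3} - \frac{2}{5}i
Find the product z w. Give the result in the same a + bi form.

In blades: z = 1 + 3 e_{1}, w = -\frac{4}{3} - \frac{2}{5} e_{1}.
Distribute z over w term by term (generator squares from the signature, products reordered to ascending indices): (1)*w = -\frac{4}{3} - \frac{2}{5} e_{1}; (3 e_{1})*w = \frac{6}{5} - 4 e_{1}.
Sum: -\frac{2}{15} - \frac{22}{5} e_{1}; translating back through the correspondence:
Answer: -\frac{2}{15} - \frac{22}{5}i


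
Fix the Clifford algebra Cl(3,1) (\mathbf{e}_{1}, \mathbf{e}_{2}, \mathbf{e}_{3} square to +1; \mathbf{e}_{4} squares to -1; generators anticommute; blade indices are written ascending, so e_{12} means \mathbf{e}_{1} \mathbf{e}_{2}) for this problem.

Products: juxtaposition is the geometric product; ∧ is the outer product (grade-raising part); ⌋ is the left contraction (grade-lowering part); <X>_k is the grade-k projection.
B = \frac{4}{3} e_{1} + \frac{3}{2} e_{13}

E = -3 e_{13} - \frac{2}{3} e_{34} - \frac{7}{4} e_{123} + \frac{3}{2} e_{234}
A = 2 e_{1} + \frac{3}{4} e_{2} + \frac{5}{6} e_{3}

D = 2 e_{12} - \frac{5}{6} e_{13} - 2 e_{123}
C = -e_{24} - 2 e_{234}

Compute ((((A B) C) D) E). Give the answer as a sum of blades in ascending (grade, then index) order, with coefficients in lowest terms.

step 1: \frac{8}{3} - \frac{5}{4} e_{1} + 3 e_{3} - e_{12} - \frac{10}{9} e_{13} - \frac{9}{8} e_{123}
step 2: -\frac{5}{4} e_{14} + \frac{10}{3} e_{24} - \frac{35}{36} e_{124} + \frac{7}{8} e_{134} - \frac{7}{3} e_{234} + \frac{25}{18} e_{1234}
step 3: -\frac{5}{48} e_{4} - 2 e_{14} - \frac{103}{54} e_{24} + \frac{5}{24} e_{34} + \frac{35}{18} e_{124} - 2 e_{134} - \frac{337}{216} e_{234} + \frac{25}{9} e_{1234}
step 4: -\frac{119}{48} + \frac{11}{2} e_{1} + \frac{1753}{1296} e_{2} + \frac{211}{72} e_{3} - \frac{391}{36} e_{4} - \frac{131}{27} e_{12} - \frac{19}{12} e_{13} + \frac{2899}{864} e_{14} + \frac{3701}{2592} e_{23} - \frac{71}{6} e_{24} + \frac{187}{72} e_{34} + \frac{46}{27} e_{123} + \frac{1453}{288} e_{124} + \frac{1577}{432} e_{134} + \frac{7}{3} e_{234} - \frac{3401}{576} e_{1234}
Answer: -\frac{119}{48} + \frac{11}{2} e_{1} + \frac{1753}{1296} e_{2} + \frac{211}{72} e_{3} - \frac{391}{36} e_{4} - \frac{131}{27} e_{12} - \frac{19}{12} e_{13} + \frac{2899}{864} e_{14} + \frac{3701}{2592} e_{23} - \frac{71}{6} e_{24} + \frac{187}{72} e_{34} + \frac{46}{27} e_{123} + \frac{1453}{288} e_{124} + \frac{1577}{432} e_{134} + \frac{7}{3} e_{234} - \frac{3401}{576} e_{1234}


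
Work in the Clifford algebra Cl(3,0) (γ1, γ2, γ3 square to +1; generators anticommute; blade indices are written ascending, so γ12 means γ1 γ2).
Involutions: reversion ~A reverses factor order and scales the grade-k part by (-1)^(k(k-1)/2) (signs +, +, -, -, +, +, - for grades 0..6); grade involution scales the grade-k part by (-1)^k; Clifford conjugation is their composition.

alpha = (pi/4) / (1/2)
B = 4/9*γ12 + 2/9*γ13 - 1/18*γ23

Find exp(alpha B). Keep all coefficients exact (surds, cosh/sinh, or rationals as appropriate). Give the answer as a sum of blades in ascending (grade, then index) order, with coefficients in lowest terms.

B^2 term by term: the squares give (4/9)^2*(γ12)^2 + (2/9)^2*(γ13)^2 + (-1/18)^2*(γ23)^2 = 16/81*(-1) + 4/81*(-1) + 1/324*(-1) = -1/4 (each basis 2-blade squares to minus the product of its generators' squares); cross terms between blades sharing an index anticommute and cancel. So B^2 = -1/4.
B^2 = -1/4 — a negative square means the series sums to a rotation: l = 1/2, alpha*l = pi/4, so exp(alpha B) = cos(pi/4) + (sin(pi/4)/(1/2))*B = sqrt(2)/2 + (sqrt(2))*B.
Answer: sqrt(2)/2 + 4*sqrt(2)/9*γ12 + 2*sqrt(2)/9*γ13 - sqrt(2)/18*γ23


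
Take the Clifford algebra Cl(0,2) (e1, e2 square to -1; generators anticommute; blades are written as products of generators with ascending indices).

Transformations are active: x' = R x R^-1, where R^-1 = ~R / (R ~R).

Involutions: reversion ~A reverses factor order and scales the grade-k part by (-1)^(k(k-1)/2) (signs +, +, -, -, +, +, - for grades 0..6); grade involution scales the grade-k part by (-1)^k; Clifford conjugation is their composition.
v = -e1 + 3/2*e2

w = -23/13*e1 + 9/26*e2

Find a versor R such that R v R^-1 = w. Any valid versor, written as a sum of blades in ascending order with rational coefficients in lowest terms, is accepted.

The midline construction: v and w both square to -13/4, so reflecting in their sum -36/13*e1 + 24/13*e2 exchanges them.
Answer: -36/13*e1 + 24/13*e2


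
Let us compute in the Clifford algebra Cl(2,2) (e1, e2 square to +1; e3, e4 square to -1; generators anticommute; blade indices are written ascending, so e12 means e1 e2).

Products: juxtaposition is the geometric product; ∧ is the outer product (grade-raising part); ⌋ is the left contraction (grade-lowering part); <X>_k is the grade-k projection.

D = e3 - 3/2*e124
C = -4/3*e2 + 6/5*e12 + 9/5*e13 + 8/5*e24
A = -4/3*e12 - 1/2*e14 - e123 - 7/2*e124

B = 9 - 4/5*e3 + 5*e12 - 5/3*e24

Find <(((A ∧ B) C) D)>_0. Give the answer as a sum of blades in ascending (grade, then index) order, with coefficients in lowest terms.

step 1: -12*e12 - 9/2*e14 - 119/15*e123 - 63/2*e124 - 2/5*e134 - 14/5*e1234
step 2: 72/5 - 172/5*e1 + 357/25*e2 + 238/25*e3 + 927/25*e4 - 36/5*e12 - 1372/225*e13 - 306/5*e14 + 108/5*e23 - 9/25*e24 - 237/50*e34 + 16/25*e123 - 6*e124 + 1232/75*e134 + 2811/50*e234 + 8/15*e1234
step 3: -13/25 + 2987/450*e1 - 567/5*e2 + 68/5*e3 - 777/50*e4 + 2749/50*e12 - 11873/100*e13 + 5677/150*e14 + 973/25*e23 + 5391/50*e24 - 903/25*e34 - 1431/100*e123 - 316/15*e124 + 468/5*e134 + 713/75*e234 - 207/25*e1234
step 4: -13/25
Answer: -13/25


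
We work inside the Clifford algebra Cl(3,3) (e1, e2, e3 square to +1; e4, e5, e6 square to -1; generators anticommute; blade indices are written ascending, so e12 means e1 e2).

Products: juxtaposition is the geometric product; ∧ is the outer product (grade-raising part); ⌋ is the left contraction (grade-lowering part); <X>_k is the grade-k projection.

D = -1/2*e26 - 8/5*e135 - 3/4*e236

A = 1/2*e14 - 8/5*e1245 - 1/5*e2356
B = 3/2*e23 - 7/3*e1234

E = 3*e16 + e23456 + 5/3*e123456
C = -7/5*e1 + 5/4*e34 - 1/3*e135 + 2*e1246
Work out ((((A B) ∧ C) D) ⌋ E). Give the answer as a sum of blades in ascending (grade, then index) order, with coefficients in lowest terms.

step 1: -7/6*e23 - 56/15*e35 + 3/10*e56 + 3/4*e1234 - 12/5*e1345 - 7/15*e1456
step 2: 49/30*e123 + 392/75*e135 - 21/50*e156 + 3/8*e3456 + 112/15*e123456
step 3: -3136/375 + 49/40*e16 - 196/75*e25 + 84/125*e36 - 21/100*e125 + 49/60*e136 - 28/5*e145 + 3/5*e146 - 9/32*e245 - 896/75*e246 - 63/200*e1235 + 98/25*e1256 + 56/15*e1345 + 3/16*e2345 - 196/75*e12356
step 4: 147/40 - 196/45*e4 + 3/16*e6 - 49551/2000*e16 - 56/9*e26 + 98/15*e34 - 896/75*e35 + 9/32*e36 - 21/40*e46 + 896/45*e135 - 15/32*e136 + e235 + 28/3*e236 + 9149/4500*e245 - 889/300*e346 + 28/25*e1245 - 196/45*e1346 + 49/24*e2345 - 3136/375*e23456 - 3136/225*e123456
Answer: 147/40 - 196/45*e4 + 3/16*e6 - 49551/2000*e16 - 56/9*e26 + 98/15*e34 - 896/75*e35 + 9/32*e36 - 21/40*e46 + 896/45*e135 - 15/32*e136 + e235 + 28/3*e236 + 9149/4500*e245 - 889/300*e346 + 28/25*e1245 - 196/45*e1346 + 49/24*e2345 - 3136/375*e23456 - 3136/225*e123456


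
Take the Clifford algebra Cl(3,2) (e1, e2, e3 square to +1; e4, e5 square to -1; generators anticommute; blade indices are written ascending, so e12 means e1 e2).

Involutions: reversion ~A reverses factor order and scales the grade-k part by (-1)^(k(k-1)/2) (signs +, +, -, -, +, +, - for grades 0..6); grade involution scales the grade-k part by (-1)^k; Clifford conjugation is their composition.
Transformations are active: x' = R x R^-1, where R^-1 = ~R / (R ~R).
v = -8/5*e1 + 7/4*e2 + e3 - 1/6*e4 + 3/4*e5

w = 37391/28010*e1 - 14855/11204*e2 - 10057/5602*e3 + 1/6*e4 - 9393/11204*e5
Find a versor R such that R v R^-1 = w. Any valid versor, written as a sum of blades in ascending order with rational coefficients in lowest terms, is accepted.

Sketch: the shared square 5429/900 makes R = v + w = -1485/5602*e1 + 1188/2801*e2 - 4455/5602*e3 - 495/5602*e5 the natural versor; its sandwich fixes that direction, negates (v - w)/2, and sends v to w.
Answer: -1485/5602*e1 + 1188/2801*e2 - 4455/5602*e3 - 495/5602*e5


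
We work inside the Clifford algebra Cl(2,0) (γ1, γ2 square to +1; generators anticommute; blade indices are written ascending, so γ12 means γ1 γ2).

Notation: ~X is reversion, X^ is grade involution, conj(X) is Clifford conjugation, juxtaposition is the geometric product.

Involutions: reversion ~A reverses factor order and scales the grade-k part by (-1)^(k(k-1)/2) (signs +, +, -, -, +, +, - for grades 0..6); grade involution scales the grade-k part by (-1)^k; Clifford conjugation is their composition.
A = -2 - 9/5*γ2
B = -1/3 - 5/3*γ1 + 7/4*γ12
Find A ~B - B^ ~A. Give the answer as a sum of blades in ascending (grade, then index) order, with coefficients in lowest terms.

first term: 2/3 + 11/60*γ1 + 3/5*γ2 + 1/2*γ12
second term: 2/3 - 389/60*γ1 + 3/5*γ2 - 13/2*γ12
Answer: 20/3*γ1 + 7*γ12


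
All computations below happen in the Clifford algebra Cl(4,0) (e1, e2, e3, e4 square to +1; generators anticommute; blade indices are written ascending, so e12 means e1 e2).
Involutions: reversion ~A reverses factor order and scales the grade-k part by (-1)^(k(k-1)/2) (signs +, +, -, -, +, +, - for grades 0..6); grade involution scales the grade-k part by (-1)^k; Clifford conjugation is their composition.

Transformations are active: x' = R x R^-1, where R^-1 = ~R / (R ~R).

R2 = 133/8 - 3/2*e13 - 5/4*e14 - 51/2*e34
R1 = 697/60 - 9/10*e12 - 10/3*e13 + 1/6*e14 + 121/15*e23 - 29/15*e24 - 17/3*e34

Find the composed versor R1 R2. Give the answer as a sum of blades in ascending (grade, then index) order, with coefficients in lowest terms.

Distribute over the terms of R2 (each basis-blade product reordered to ascending indices, repeated generators contracted through their squares):
R1 (133/8) = 92701/480 - 1197/80*e12 - 665/12*e13 + 133/48*e14 + 16093/120*e23 - 3857/120*e24 - 2261/24*e34
R1 (-3/2*e13) = -5 - 121/10*e12 - 697/40*e13 - 17/2*e14 - 27/20*e23 - 1/4*e34 - 29/10*e1234
R1 (-5/4*e14) = 5/24 + 29/12*e12 + 85/12*e13 - 697/48*e14 - 9/8*e24 - 25/6*e34 - 121/12*e1234
R1 (-51/2*e34) = -289/2 + 17/4*e13 + 85*e14 - 493/10*e23 - 2057/10*e24 - 11849/40*e34 + 459/20*e1234
Summing the partial products and collecting blades:
Answer: 21041/480 - 1183/48*e12 - 7381/120*e13 + 259/4*e14 + 2003/24*e23 - 7169/30*e24 - 7897/20*e34 + 299/30*e1234


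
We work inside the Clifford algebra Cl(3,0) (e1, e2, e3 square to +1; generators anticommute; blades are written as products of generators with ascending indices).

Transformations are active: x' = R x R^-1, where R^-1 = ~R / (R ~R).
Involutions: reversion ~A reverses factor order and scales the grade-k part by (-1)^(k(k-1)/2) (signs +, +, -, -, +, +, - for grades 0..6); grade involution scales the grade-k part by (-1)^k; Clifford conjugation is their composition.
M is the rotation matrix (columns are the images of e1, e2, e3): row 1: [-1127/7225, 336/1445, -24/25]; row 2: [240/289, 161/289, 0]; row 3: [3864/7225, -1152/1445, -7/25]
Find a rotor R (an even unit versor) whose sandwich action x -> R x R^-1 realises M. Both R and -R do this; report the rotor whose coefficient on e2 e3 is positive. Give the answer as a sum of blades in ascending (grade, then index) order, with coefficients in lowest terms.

Method: write R = a + b12*e1 e2 + b13*e1 e3 + b23*e2 e3 with a^2 + b12^2 + b13^2 + b23^2 = 1 (so R^-1 = ~R). Expanding the columns R e_j ~R gives tr M = 4a^2 - 1 and, from the antisymmetric part, M21 - M12 = -4a*b12, M13 - M31 = 4a*b13, M32 - M23 = -4a*b23.
Here tr M = 35/289, so a^2 = (1 + tr M)/4 = 81/289 and a = ±9/17. Taking a = 9/17: M21 - M12 = 864/1445, M13 - M31 = -432/289, M32 - M23 = -1152/1445, giving b12 = -24/85, b13 = -12/17, b23 = 32/85, i.e. R = 9/17 - 24/85*e1 e2 - 12/17*e1 e3 + 32/85*e2 e3.
Its e2 e3 coefficient is already positive.
Answer: 9/17 - 24/85*e1 e2 - 12/17*e1 e3 + 32/85*e2 e3. Note: both R and -R realise this M (trace 35/289); the covering map identifies them, and the e2 e3-coefficient sign is the tie-breaker.


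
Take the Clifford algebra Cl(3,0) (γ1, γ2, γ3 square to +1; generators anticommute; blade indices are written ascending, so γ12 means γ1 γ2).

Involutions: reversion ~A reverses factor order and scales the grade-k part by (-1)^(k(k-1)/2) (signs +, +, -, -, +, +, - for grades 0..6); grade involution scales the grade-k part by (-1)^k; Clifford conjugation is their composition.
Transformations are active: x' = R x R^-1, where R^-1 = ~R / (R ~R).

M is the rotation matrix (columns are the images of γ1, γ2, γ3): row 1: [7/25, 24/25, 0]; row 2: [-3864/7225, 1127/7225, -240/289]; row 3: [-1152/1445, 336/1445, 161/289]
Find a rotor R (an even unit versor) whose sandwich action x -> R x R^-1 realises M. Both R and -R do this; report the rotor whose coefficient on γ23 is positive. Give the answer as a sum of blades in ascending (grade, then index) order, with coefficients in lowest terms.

Method: write R = a + b12*γ12 + b13*γ13 + b23*γ23 with a^2 + b12^2 + b13^2 + b23^2 = 1 (so R^-1 = ~R). Expanding the columns R e_j ~R gives tr M = 4a^2 - 1 and, from the antisymmetric part, M21 - M12 = -4a*b12, M13 - M31 = 4a*b13, M32 - M23 = -4a*b23.
Here tr M = 287/289, so a^2 = (1 + tr M)/4 = 144/289 and a = ±12/17. Taking a = 12/17: M21 - M12 = -432/289, M13 - M31 = 1152/1445, M32 - M23 = 1536/1445, giving b12 = 9/17, b13 = 24/85, b23 = -32/85, i.e. R = 12/17 + 9/17*γ12 + 24/85*γ13 - 32/85*γ23.
Its γ23 coefficient is negative, so report the other preimage -R.
Answer: -12/17 - 9/17*γ12 - 24/85*γ13 + 32/85*γ23. Why the constraint matters: R and -R act identically through the sandwich — M has trace 287/289 either way — so only the sign condition on γ23 picks one of the two preimages.


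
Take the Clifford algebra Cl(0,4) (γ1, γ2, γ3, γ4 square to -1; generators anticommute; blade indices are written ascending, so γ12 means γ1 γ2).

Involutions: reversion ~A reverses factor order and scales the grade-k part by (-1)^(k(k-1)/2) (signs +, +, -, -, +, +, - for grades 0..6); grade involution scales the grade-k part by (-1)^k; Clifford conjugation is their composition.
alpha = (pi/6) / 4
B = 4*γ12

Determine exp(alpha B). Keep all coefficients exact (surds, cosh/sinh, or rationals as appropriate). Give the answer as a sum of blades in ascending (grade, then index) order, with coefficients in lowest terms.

B^2 = (4)^2*(γ12)^2 = 16*(-1) = -16 (a basis 2-blade squares to minus the product of its generators' squares).
B^2 = -16 — the negative square puts this in the circular regime; l = 4, alpha*l = pi/6, so exp(alpha B) = cos(pi/6) + (sin(pi/6)/4)*B = sqrt(3)/2 + (1/8)*B.
Answer: sqrt(3)/2 + 1/2*γ12


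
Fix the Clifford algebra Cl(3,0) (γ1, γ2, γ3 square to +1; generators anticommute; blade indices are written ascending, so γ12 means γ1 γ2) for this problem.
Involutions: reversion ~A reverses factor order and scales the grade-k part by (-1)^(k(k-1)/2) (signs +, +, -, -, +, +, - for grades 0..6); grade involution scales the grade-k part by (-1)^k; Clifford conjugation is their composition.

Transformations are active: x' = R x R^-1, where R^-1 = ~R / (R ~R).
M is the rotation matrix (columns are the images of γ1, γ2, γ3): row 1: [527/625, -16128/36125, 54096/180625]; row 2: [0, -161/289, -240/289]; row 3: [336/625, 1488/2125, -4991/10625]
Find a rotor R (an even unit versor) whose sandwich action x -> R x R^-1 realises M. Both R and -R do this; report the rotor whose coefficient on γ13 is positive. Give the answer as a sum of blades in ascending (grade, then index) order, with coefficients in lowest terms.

Method: write R = a + b12*γ12 + b13*γ13 + b23*γ23 with a^2 + b12^2 + b13^2 + b23^2 = 1 (so R^-1 = ~R). Expanding the columns R e_j ~R gives tr M = 4a^2 - 1 and, from the antisymmetric part, M21 - M12 = -4a*b12, M13 - M31 = 4a*b13, M32 - M23 = -4a*b23.
Here tr M = -33169/180625, so a^2 = (1 + tr M)/4 = 36864/180625 and a = ±192/425. Taking a = 192/425: M21 - M12 = 16128/36125, M13 - M31 = -43008/180625, M32 - M23 = 55296/36125, giving b12 = -21/85, b13 = -56/425, b23 = -72/85, i.e. R = 192/425 - 21/85*γ12 - 56/425*γ13 - 72/85*γ23.
Its γ13 coefficient is negative, so report the other preimage -R.
Answer: -192/425 + 21/85*γ12 + 56/425*γ13 + 72/85*γ23. Uniqueness: Spin(3) -> SO(3) maps R and -R to the same rotation of trace -33169/180625; fixing the sign of the γ13 coefficient removes the ambiguity.


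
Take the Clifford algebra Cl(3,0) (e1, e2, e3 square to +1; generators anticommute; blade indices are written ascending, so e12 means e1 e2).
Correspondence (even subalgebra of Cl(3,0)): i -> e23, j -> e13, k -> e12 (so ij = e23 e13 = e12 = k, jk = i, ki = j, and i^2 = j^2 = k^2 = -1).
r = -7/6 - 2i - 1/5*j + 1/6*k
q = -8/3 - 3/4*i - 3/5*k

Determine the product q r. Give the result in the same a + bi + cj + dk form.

In blades: q = -8/3 - 3/5*e12 - 3/4*e23, r = -7/6 + 1/6*e12 - 1/5*e13 - 2*e23.
Distribute q over r term by term (generator squares from the signature, products reordered to ascending indices): (-8/3)*r = 28/9 - 4/9*e12 + 8/15*e13 + 16/3*e23; (-3/5*e12)*r = 1/10 + 7/10*e12 + 6/5*e13 - 3/25*e23; (-3/4*e23)*r = -3/2 + 3/20*e12 + 1/8*e13 + 7/8*e23.
Sum: 77/45 + 73/180*e12 + 223/120*e13 + 3653/600*e23; translating back through the correspondence:
Answer: 77/45 + 3653/600*i + 223/120*j + 73/180*k


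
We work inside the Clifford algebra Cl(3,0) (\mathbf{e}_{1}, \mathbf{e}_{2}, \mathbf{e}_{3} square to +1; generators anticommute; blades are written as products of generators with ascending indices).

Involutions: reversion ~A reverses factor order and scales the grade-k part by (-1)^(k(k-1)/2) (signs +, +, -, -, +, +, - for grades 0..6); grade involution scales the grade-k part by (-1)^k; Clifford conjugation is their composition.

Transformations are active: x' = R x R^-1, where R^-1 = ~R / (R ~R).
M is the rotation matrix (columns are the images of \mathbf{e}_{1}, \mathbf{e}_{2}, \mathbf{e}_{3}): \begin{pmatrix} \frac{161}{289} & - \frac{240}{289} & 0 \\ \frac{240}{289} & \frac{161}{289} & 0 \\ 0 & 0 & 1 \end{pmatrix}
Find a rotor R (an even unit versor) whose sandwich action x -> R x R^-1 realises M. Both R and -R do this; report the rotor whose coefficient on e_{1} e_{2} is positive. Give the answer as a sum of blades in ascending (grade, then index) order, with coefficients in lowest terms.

Method: write R = a + b12*e_{1} e_{2} + b13*e_{1} e_{3} + b23*e_{2} e_{3} with a^2 + b12^2 + b13^2 + b23^2 = 1 (so R^-1 = ~R). Expanding the columns R e_j ~R gives tr M = 4a^2 - 1 and, from the antisymmetric part, M21 - M12 = -4a*b12, M13 - M31 = 4a*b13, M32 - M23 = -4a*b23.
Here tr M = \frac{611}{289}, so a^2 = (1 + tr M)/4 = \frac{225}{289} and a = ±\frac{15}{17}. Taking a = \frac{15}{17}: M21 - M12 = \frac{480}{289}, M13 - M31 = 0, M32 - M23 = 0, giving b12 = -\frac{8}{17}, b13 = 0, b23 = 0, i.e. R = \frac{15}{17} - \frac{8}{17} e_{1} e_{2}.
Its e_{1} e_{2} coefficient is negative, so report the other preimage -R.
Answer: -\frac{15}{17} + \frac{8}{17} e_{1} e_{2}. Sheet selection: the two-to-one cover makes ±R indistinguishable at the matrix level (trace \frac{611}{289}), so uniqueness comes from the required sign on e_{1} e_{2}.


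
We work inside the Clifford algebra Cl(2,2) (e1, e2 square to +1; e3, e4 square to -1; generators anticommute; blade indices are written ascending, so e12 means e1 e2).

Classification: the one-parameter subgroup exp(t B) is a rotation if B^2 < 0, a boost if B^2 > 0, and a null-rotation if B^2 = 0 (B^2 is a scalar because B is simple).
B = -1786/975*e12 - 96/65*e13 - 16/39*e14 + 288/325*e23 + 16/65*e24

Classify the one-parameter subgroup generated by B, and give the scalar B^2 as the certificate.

B^2 term by term: the squares give (-1786/975)^2*(e12)^2 + (-96/65)^2*(e13)^2 + (-16/39)^2*(e14)^2 + (288/325)^2*(e23)^2 + (16/65)^2*(e24)^2 = 3189796/950625*(-1) + 9216/4225*(+1) + 256/1521*(+1) + 82944/105625*(+1) + 256/4225*(+1) = -4/25 (each basis 2-blade squares to minus the product of its generators' squares); cross terms between blades sharing an index anticommute and cancel; the commuting (index-disjoint) pairs give grade-4 terms 2*c*c'*(blade product), which cancel blade by blade — e1234: 3072/4225 - 3072/4225 = 0 — confirming B is simple. So B^2 = -4/25.
Answer: rotation, certificate B^2 = -4/25. The class reads off the invariant scalar -4/25 directly.


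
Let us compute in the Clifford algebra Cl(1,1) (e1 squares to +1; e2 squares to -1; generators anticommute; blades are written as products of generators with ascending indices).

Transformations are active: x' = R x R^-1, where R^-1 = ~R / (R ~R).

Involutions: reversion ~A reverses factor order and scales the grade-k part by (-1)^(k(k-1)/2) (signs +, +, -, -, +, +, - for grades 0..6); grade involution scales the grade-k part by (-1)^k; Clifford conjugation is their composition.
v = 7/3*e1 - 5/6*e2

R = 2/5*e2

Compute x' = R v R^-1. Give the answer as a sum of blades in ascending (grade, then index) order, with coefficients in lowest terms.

~R = 2/5*e2, and R ~R = -4/25, so R^-1 = ~R / (-4/25).
R v = 1/3 - 14/15*e1 e2
Answer: -7/3*e1 - 5/6*e2


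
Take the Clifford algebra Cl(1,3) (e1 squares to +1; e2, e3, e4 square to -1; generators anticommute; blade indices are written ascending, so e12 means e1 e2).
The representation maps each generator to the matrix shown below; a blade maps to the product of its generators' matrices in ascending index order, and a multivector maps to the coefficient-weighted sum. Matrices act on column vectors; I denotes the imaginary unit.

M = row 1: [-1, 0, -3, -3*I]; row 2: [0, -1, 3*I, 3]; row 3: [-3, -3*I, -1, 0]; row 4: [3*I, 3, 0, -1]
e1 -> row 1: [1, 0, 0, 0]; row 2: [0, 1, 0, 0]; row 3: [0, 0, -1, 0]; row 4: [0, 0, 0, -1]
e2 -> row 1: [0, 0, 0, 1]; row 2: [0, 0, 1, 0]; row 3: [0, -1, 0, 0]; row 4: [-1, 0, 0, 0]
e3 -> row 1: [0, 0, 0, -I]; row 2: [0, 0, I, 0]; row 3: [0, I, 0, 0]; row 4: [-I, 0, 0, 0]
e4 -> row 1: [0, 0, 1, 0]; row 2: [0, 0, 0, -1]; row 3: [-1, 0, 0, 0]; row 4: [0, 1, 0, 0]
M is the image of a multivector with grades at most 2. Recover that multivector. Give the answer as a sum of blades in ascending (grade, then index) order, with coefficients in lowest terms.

Method: the blade images are trace-orthogonal — tr(rho(e_A) rho(e_B)^-1) = 4 if A = B and 0 otherwise — and rho(e_A)^-1 = (e_A)^2 * rho(e_A) with (e_A)^2 = +1 or -1, so the coefficient of e_A in the preimage is (e_A)^2 * tr(M rho(e_A))/4.
Nonzero projections over blades of grade <= 2: 1: (1)^2 = +1, tr(M 1) = -4, coefficient -1; e13: (e13)^2 = +1, tr(M rho(e13)) = 12, coefficient 3; e14: (e14)^2 = +1, tr(M rho(e14)) = -12, coefficient -3. Every other blade of grade <= 2 projects to 0.
Answer: -1 + 3*e13 - 3*e14
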